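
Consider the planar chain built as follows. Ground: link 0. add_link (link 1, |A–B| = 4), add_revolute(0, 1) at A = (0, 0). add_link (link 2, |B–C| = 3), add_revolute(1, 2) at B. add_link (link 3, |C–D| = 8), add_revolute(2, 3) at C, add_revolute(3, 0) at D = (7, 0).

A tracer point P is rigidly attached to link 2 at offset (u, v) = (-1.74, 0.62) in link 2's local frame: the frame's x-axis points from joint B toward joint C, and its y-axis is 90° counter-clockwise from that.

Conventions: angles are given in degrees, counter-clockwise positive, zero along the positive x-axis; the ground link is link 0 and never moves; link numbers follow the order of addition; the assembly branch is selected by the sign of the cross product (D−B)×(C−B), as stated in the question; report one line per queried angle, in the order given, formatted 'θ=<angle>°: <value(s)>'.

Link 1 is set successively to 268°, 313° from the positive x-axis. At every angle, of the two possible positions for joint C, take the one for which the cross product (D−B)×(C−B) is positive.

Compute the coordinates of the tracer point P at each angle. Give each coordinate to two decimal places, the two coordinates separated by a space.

A=(0,0), D=(7.00,0)
θ=268°: B = A + 4.00·(cos268°, sin268°) = (-0.1396, -3.9976)
θ=268°: |BD| = 8.1826
θ=268°: circle(B,3.00) ∩ circle(D,8.00): a=0.7305, h=2.9097
θ=268°:   candidates: C₊=(-0.9238,-1.1019) cross=23.809; C₋=(1.9193,-6.1795) cross=-23.809
θ=268°:   branch + wants cross > 0 → take C=(-0.9238,-1.1019) (cross=23.809)
θ=268°: ex = (C−B)/|BC| = (-0.2614,0.9652); ey = (-0.9652,-0.2614)
θ=268°: P = B + -1.74·ex + 0.62·ey = (-0.2832,-5.8391)
θ=313°: B = A + 4.00·(cos313°, sin313°) = (2.7280, -2.9254)
θ=313°: |BD| = 5.1777
θ=313°: circle(B,3.00) ∩ circle(D,8.00): a=-2.7225, h=1.2602
θ=313°:   candidates: C₊=(-0.2303,-3.4238) cross=6.525; C₋=(1.1938,-5.5034) cross=-6.525
θ=313°:   branch + wants cross > 0 → take C=(-0.2303,-3.4238) (cross=6.525)
θ=313°: ex = (C−B)/|BC| = (-0.9861,-0.1661); ey = (0.1661,-0.9861)
θ=313°: P = B + -1.74·ex + 0.62·ey = (4.5468,-3.2477)

θ=268°: -0.28 -5.84
θ=313°: 4.55 -3.25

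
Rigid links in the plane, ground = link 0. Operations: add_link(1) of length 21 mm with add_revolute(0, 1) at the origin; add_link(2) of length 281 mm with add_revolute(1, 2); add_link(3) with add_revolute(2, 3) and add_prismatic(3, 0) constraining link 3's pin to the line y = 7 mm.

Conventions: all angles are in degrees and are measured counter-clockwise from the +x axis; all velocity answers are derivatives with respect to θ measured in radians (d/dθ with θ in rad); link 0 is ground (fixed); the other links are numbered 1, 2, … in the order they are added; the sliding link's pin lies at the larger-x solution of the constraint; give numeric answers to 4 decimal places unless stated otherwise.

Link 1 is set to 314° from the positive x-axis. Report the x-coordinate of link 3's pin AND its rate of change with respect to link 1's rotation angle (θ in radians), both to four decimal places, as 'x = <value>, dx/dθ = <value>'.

geometry: r = 21 mm, L = 281 mm, e = 7 mm
crank pin P = (r cos θ, r sin θ) = (14.587826, -15.106136)
h = r sin θ − e = -15.106136 − 7 = -22.106136
x = r cos θ + √(L² − h²) = 14.587826 + 280.129111 = 294.716937
dx/dθ = −r sin θ − h·r cos θ/√(L² − h²) (θ in radians; h = -22.106136) = 16.257321

x = 294.7169, dx/dθ = 16.2573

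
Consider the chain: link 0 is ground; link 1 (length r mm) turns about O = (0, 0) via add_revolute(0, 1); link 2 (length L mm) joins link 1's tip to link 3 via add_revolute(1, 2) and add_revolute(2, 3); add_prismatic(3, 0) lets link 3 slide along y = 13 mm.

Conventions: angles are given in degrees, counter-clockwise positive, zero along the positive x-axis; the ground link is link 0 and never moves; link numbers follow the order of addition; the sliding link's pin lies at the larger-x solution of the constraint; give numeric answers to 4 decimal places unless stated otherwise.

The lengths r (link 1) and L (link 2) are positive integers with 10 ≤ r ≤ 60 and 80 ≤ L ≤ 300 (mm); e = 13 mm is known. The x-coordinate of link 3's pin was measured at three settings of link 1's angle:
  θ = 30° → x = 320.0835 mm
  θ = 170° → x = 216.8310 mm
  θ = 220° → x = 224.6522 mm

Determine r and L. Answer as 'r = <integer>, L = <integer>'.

constraint per measurement: (x − r cos θ)² + (r sin θ − e)² = L²
subtracting the θ₁ and θ₂ equations cancels the r² and L² terms:
r = (x₁² − x₂²) / (2[(x₁cos θ₁ + e sin θ₁) − (x₂cos θ₂ + e sin θ₂)]) = 56.0000 → r = 56
L² = (x₁ − r cos θ₁)² + (r sin θ₁ − e)² = 73983.9974 → L = 272.0000 → L = 272
check at θ₃=220°: x = 224.6522 (printed 224.6522) ✓

r = 56, L = 272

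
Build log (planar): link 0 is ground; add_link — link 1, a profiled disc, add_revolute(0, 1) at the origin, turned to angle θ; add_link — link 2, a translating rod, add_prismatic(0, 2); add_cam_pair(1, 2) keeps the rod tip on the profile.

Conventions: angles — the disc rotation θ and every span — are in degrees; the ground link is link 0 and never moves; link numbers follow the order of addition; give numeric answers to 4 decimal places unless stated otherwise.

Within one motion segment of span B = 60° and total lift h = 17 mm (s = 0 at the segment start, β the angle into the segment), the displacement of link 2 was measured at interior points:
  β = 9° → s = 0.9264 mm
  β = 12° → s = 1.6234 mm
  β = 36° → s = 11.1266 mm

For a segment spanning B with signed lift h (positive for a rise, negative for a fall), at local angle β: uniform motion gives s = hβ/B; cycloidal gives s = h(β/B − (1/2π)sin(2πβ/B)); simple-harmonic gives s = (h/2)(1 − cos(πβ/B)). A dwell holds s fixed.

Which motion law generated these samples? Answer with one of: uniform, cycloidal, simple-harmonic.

candidates at β/B = r: uniform s = h·r (linear in β); cycloidal s = h·(r − sin(2πr)/(2π)); simple-harmonic s = (h/2)(1 − cos(πr))
β=9°: printed 0.9264 | uniform 2.5500, cycloidal 0.3611, simple-harmonic 0.9264
β=12°: printed 1.6234 | uniform 3.4000, cycloidal 0.8268, simple-harmonic 1.6234
β=36°: printed 11.1266 | uniform 10.2000, cycloidal 11.7903, simple-harmonic 11.1266
only one law matches every sample → simple-harmonic

simple-harmonic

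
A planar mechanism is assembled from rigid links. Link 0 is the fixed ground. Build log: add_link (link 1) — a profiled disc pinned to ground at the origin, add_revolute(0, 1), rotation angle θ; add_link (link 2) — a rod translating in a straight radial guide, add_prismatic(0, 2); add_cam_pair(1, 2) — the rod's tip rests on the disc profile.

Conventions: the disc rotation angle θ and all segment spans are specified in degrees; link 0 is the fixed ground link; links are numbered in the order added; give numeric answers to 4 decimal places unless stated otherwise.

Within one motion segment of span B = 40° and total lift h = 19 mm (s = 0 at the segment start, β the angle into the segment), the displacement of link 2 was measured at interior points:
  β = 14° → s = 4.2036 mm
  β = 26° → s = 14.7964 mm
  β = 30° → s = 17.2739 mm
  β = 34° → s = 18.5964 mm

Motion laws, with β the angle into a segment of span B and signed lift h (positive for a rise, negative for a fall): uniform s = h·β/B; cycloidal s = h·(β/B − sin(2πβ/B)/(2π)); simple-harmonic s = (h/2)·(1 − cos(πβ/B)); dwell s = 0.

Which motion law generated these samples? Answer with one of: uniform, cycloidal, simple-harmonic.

candidates at β/B = r: uniform s = h·r (linear in β); cycloidal s = h·(r − sin(2πr)/(2π)); simple-harmonic s = (h/2)(1 − cos(πr))
β=14°: printed 4.2036 | uniform 6.6500, cycloidal 4.2036, simple-harmonic 5.1871
β=26°: printed 14.7964 | uniform 12.3500, cycloidal 14.7964, simple-harmonic 13.8129
β=30°: printed 17.2739 | uniform 14.2500, cycloidal 17.2739, simple-harmonic 16.2175
β=34°: printed 18.5964 | uniform 16.1500, cycloidal 18.5964, simple-harmonic 17.9646
only one law matches every sample → cycloidal

cycloidal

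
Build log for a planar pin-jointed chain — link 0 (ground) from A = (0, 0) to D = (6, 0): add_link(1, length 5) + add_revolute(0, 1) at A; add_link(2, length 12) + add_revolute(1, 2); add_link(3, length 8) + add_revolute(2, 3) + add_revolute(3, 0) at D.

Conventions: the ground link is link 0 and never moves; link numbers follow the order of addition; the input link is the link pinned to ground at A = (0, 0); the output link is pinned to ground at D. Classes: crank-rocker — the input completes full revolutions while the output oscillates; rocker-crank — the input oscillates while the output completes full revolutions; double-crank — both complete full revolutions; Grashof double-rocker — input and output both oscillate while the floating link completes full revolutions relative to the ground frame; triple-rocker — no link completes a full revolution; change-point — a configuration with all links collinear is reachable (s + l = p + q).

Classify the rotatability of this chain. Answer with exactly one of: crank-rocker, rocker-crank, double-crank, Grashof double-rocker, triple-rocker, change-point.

lengths: ground=6, input=5, coupler=12, output=8
sorted: s=5 (shortest), l=12 (longest), p+q=14
s + l = 17 vs p + q = 14
s + l > p + q → non-Grashof → no link fully rotates → triple-rocker

triple-rocker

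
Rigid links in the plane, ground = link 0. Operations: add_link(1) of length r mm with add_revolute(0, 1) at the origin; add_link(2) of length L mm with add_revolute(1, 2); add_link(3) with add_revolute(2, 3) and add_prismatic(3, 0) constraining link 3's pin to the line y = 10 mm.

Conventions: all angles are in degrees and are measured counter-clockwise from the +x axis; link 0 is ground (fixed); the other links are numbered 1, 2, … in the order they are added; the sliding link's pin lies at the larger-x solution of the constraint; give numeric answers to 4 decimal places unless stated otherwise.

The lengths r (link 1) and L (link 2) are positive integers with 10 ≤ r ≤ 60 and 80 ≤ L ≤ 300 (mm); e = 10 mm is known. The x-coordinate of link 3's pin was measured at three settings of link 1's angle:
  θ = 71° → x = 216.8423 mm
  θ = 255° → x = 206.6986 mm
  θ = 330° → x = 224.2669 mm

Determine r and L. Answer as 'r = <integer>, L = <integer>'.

constraint per measurement: (x − r cos θ)² + (r sin θ − e)² = L²
subtracting the θ₁ and θ₂ equations cancels the r² and L² terms:
r = (x₁² − x₂²) / (2[(x₁cos θ₁ + e sin θ₁) − (x₂cos θ₂ + e sin θ₂)]) = 15.0000 → r = 15
L² = (x₁ − r cos θ₁)² + (r sin θ₁ − e)² = 44944.0191 → L = 212.0000 → L = 212
check at θ₃=330°: x = 224.2669 (printed 224.2669) ✓

r = 15, L = 212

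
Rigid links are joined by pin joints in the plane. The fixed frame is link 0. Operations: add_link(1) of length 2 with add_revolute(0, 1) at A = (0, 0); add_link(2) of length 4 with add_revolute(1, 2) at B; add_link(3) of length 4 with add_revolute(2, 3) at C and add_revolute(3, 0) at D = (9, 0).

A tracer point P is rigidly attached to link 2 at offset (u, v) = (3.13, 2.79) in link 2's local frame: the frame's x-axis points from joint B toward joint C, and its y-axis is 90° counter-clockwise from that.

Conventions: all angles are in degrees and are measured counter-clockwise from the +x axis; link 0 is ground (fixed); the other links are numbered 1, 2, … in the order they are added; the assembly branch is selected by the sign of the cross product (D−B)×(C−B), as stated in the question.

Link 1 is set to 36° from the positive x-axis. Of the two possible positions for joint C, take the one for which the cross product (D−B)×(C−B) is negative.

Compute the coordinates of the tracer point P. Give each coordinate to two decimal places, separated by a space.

A=(0,0), D=(9.00,0)
B = A + 2.00·(cos36°, sin36°) = (1.6180, 1.1756)
|BD| = 7.4750
circle(B,4.00) ∩ circle(D,4.00): a=3.7375, h=1.4252
  candidates: C₊=(5.5332,1.9952) cross=10.653; C₋=(5.0849,-0.8197) cross=-10.653
  branch - wants cross < 0 → take C=(5.0849,-0.8197) (cross=-10.653)
ex = (C−B)/|BC| = (0.8667,-0.4988); ey = (0.4988,0.8667)
P = B + 3.13·ex + 2.79·ey = (5.7225,2.0324)

5.72 2.03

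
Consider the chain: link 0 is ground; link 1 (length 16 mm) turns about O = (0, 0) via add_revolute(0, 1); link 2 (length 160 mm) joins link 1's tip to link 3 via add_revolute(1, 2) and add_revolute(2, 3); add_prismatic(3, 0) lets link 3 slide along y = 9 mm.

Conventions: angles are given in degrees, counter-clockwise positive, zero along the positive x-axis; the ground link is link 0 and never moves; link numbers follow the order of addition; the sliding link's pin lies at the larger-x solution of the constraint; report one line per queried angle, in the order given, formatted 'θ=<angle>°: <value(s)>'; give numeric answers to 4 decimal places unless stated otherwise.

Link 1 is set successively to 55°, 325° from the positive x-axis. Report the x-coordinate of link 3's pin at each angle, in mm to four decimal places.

geometry: r = 16 mm, L = 160 mm, e = 9 mm
θ=55°: crank pin P = (r cos θ, r sin θ) = (9.177223, 13.106433)
θ=55°: h = r sin θ − e = 13.106433 − 9 = 4.106433
θ=55°: x = r cos θ + √(L² − h²) = 9.177223 + 159.947295 = 169.124518
θ=325°: crank pin P = (r cos θ, r sin θ) = (13.106433, -9.177223)
θ=325°: h = r sin θ − e = -9.177223 − 9 = -18.177223
θ=325°: x = r cos θ + √(L² − h²) = 13.106433 + 158.964111 = 172.070544

θ=55°: 169.1245
θ=325°: 172.0705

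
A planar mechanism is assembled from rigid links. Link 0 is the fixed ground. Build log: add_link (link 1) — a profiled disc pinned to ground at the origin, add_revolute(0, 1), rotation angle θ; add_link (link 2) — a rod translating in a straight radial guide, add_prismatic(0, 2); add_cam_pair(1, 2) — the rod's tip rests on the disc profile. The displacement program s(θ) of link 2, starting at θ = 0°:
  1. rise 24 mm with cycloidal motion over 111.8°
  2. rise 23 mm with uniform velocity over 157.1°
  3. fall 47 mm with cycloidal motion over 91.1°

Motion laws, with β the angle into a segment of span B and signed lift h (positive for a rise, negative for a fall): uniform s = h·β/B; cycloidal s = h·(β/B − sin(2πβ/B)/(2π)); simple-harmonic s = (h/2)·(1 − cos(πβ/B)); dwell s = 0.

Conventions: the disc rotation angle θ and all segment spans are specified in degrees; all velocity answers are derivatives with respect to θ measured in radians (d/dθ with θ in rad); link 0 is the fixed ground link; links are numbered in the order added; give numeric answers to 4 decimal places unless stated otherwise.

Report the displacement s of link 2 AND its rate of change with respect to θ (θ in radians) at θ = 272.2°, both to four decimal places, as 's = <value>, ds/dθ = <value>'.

seg 1 [0°–111.8°] cycloidal, h=24: full span → s += 24 → s = 24.0000
seg 2 [111.8°–268.9°] uniform, h=23: full span → s += 23 → s = 47.0000
seg 3 [268.9°–360°] cycloidal, h=-47: θ=272.2° here. β=3.3, B=91.1. -47·(0.0362 − sin(2π·0.0362)/(2π)) = -0.0147 → s = 46.9853
velocity in seg [268.9°–360°] (cycloidal), θ in radians: β = 3.3° = 0.0576 rad, B = 91.1° = 1.5900 rad; ds/dθ = (h/B)(1 − cos(2πβ/B)) = ((-47)/1.5900)(1 − cos(2π·0.0362)) = -0.762338 mm/rad

s = 46.9853, ds/dθ = -0.7623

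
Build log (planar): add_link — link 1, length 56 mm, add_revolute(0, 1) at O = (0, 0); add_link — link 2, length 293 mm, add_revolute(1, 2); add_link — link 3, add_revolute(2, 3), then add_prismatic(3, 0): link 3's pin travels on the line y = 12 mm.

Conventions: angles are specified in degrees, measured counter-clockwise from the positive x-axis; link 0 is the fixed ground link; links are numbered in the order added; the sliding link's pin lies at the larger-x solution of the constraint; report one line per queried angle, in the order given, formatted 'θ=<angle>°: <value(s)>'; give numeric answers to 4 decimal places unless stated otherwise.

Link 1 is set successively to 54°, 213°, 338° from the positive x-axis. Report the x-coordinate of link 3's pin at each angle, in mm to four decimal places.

geometry: r = 56 mm, L = 293 mm, e = 12 mm
θ=54°: crank pin P = (r cos θ, r sin θ) = (32.915974, 45.304952)
θ=54°: h = r sin θ − e = 45.304952 − 12 = 33.304952
θ=54°: x = r cos θ + √(L² − h²) = 32.915974 + 291.100979 = 324.016954
θ=213°: crank pin P = (r cos θ, r sin θ) = (-46.965552, -30.499786)
θ=213°: h = r sin θ − e = -30.499786 − 12 = -42.499786
θ=213°: x = r cos θ + √(L² − h²) = -46.965552 + 289.901308 = 242.935756
θ=338°: crank pin P = (r cos θ, r sin θ) = (51.922296, -20.977969)
θ=338°: h = r sin θ − e = -20.977969 − 12 = -32.977969
θ=338°: x = r cos θ + √(L² − h²) = 51.922296 + 291.138204 = 343.060499

θ=54°: 324.0170
θ=213°: 242.9358
θ=338°: 343.0605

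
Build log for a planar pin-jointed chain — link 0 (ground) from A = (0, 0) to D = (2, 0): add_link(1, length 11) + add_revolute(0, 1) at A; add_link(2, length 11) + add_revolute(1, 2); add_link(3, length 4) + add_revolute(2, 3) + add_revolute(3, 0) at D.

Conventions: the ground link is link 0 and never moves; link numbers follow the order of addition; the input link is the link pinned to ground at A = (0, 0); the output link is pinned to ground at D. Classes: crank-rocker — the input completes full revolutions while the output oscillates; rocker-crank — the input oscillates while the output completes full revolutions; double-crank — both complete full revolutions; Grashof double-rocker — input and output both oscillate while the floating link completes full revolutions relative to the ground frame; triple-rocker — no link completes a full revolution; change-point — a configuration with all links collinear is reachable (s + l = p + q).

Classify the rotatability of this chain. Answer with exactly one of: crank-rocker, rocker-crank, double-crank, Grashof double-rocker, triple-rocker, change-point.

lengths: ground=2, input=11, coupler=11, output=4
sorted: s=2 (shortest), l=11 (longest), p+q=15
s + l = 13 vs p + q = 15
s + l < p + q (Grashof) with shortest = ground link → double-crank

double-crank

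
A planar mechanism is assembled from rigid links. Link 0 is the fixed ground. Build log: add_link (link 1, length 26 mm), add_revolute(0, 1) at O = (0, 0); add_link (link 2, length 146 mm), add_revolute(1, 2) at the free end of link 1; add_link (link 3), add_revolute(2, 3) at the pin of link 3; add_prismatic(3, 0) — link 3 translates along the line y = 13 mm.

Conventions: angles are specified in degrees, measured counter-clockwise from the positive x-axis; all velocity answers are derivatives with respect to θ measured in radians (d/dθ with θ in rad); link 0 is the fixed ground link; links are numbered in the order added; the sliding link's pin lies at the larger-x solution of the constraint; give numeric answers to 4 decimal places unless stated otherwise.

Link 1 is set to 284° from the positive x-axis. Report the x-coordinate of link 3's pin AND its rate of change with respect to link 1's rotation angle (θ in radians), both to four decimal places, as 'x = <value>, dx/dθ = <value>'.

geometry: r = 26 mm, L = 146 mm, e = 13 mm
crank pin P = (r cos θ, r sin θ) = (6.289969, -25.227689)
h = r sin θ − e = -25.227689 − 13 = -38.227689
x = r cos θ + √(L² − h²) = 6.289969 + 140.906507 = 147.196477
dx/dθ = −r sin θ − h·r cos θ/√(L² − h²) (θ in radians; h = -38.227689) = 26.934147

x = 147.1965, dx/dθ = 26.9341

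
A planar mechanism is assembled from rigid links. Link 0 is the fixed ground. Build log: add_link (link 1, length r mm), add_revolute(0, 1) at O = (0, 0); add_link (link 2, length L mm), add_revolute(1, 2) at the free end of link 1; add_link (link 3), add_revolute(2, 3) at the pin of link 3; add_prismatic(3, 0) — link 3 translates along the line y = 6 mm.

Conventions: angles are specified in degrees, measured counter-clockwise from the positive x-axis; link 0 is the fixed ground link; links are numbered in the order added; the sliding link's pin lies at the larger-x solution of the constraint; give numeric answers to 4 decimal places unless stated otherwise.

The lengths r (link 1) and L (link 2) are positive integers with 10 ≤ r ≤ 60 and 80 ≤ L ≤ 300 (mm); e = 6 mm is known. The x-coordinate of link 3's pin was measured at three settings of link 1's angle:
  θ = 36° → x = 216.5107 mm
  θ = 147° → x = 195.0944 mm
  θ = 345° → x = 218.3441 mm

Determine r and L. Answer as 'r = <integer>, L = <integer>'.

constraint per measurement: (x − r cos θ)² + (r sin θ − e)² = L²
subtracting the θ₁ and θ₂ equations cancels the r² and L² terms:
r = (x₁² − x₂²) / (2[(x₁cos θ₁ + e sin θ₁) − (x₂cos θ₂ + e sin θ₂)]) = 13.0000 → r = 13
L² = (x₁ − r cos θ₁)² + (r sin θ₁ − e)² = 42436.0070 → L = 206.0000 → L = 206
check at θ₃=345°: x = 218.3441 (printed 218.3441) ✓

r = 13, L = 206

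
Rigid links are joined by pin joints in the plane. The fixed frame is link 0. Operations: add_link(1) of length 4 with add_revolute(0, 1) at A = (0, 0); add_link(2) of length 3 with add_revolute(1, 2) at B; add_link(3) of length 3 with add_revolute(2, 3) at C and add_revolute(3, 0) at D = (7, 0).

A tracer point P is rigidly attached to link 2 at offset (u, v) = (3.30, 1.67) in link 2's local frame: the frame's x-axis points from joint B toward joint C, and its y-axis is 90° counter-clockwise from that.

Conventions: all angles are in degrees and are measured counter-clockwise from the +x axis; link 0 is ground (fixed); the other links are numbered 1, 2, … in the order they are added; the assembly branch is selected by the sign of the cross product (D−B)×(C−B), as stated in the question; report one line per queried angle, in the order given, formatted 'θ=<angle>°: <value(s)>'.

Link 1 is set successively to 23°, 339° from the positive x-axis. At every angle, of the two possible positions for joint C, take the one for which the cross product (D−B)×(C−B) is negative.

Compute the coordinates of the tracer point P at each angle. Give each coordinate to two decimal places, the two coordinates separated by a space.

A=(0,0), D=(7.00,0)
θ=23°: B = A + 4.00·(cos23°, sin23°) = (3.6820, 1.5629)
θ=23°: |BD| = 3.6677
θ=23°: circle(B,3.00) ∩ circle(D,3.00): a=1.8338, h=2.3743
θ=23°:   candidates: C₊=(6.3528,2.9293) cross=8.708; C₋=(4.3293,-1.3664) cross=-8.708
θ=23°:   branch - wants cross < 0 → take C=(4.3293,-1.3664) (cross=-8.708)
θ=23°: ex = (C−B)/|BC| = (0.2157,-0.9764); ey = (0.9764,0.2157)
θ=23°: P = B + 3.30·ex + 1.67·ey = (6.0246,-1.2991)
θ=339°: B = A + 4.00·(cos339°, sin339°) = (3.7343, -1.4335)
θ=339°: |BD| = 3.5664
θ=339°: circle(B,3.00) ∩ circle(D,3.00): a=1.7832, h=2.4125
θ=339°:   candidates: C₊=(4.3975,1.4923) cross=8.604; C₋=(6.3368,-2.9258) cross=-8.604
θ=339°:   branch - wants cross < 0 → take C=(6.3368,-2.9258) (cross=-8.604)
θ=339°: ex = (C−B)/|BC| = (0.8675,-0.4974); ey = (0.4974,0.8675)
θ=339°: P = B + 3.30·ex + 1.67·ey = (7.4278,-1.6263)

θ=23°: 6.02 -1.30
θ=339°: 7.43 -1.63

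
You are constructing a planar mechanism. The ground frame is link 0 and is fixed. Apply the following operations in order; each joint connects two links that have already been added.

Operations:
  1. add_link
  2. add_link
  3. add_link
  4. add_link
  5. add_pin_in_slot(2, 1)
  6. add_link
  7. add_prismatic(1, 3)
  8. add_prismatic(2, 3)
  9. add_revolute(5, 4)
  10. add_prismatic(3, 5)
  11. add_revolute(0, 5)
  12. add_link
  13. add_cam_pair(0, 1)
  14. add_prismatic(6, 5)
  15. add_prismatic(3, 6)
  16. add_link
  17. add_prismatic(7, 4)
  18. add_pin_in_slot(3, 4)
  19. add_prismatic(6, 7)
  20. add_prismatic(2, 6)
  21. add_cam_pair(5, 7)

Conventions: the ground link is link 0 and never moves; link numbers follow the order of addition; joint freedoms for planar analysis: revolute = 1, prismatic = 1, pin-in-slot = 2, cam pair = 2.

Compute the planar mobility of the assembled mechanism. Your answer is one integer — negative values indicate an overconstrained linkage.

link 0 = ground. State L|J1|J2 = 1|0|0
+link1  2|0|0
+link2  3|0|0
+link3  4|0|0
+link4  5|0|0
PS(2,1) f=2→J2  5|0|1
+link5  6|0|1
P(1,3) f=1→J1  6|1|1
P(2,3) f=1→J1  6|2|1
R(5,4) f=1→J1  6|3|1
P(3,5) f=1→J1  6|4|1
R(0,5) f=1→J1  6|5|1
+link6  7|5|1
C(0,1) f=2→J2  7|5|2
P(6,5) f=1→J1  7|6|2
P(3,6) f=1→J1  7|7|2
+link7  8|7|2
P(7,4) f=1→J1  8|8|2
PS(3,4) f=2→J2  8|8|3
P(6,7) f=1→J1  8|9|3
P(2,6) f=1→J1  8|10|3
C(5,7) f=2→J2  8|10|4
M = 3(8−1)−2·10−4 = 21−20−4 = -3

M = -3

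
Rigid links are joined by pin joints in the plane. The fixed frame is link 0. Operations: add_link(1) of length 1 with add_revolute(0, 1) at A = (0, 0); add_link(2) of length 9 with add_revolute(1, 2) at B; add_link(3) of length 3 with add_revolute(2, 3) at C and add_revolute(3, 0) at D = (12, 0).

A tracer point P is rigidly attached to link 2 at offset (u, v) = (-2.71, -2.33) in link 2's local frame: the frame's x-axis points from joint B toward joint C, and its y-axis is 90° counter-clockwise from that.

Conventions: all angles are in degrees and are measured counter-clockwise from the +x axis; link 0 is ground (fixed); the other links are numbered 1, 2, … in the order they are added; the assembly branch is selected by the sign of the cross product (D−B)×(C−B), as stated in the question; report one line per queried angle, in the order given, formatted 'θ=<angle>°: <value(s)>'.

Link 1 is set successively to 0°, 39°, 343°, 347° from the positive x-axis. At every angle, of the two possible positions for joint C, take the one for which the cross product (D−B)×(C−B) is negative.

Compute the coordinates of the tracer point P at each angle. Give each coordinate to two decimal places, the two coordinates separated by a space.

A=(0,0), D=(12.00,0)
θ=0°: B = A + 1.00·(cos0°, sin0°) = (1.0000, 0.0000)
θ=0°: |BD| = 11.0000
θ=0°: circle(B,9.00) ∩ circle(D,3.00): a=8.7727, h=2.0098
θ=0°:   candidates: C₊=(9.7727,2.0098) cross=22.108; C₋=(9.7727,-2.0098) cross=-22.108
θ=0°:   branch - wants cross < 0 → take C=(9.7727,-2.0098) (cross=-22.108)
θ=0°: ex = (C−B)/|BC| = (0.9747,-0.2233); ey = (0.2233,0.9747)
θ=0°: P = B + -2.71·ex + -2.33·ey = (-2.1619,-1.6660)
θ=39°: B = A + 1.00·(cos39°, sin39°) = (0.7771, 0.6293)
θ=39°: |BD| = 11.2405
θ=39°: circle(B,9.00) ∩ circle(D,3.00): a=8.8230, h=1.7764
θ=39°:   candidates: C₊=(9.6857,1.9089) cross=19.967; C₋=(9.4868,-1.6382) cross=-19.967
θ=39°:   branch - wants cross < 0 → take C=(9.4868,-1.6382) (cross=-19.967)
θ=39°: ex = (C−B)/|BC| = (0.9677,-0.2520); ey = (0.2520,0.9677)
θ=39°: P = B + -2.71·ex + -2.33·ey = (-2.4325,-0.9427)
θ=343°: B = A + 1.00·(cos343°, sin343°) = (0.9563, -0.2924)
θ=343°: |BD| = 11.0476
θ=343°: circle(B,9.00) ∩ circle(D,3.00): a=8.7824, h=1.9670
θ=343°:   candidates: C₊=(9.6836,1.9064) cross=21.731; C₋=(9.7877,-2.0263) cross=-21.731
θ=343°:   branch - wants cross < 0 → take C=(9.7877,-2.0263) (cross=-21.731)
θ=343°: ex = (C−B)/|BC| = (0.9813,-0.1927); ey = (0.1927,0.9813)
θ=343°: P = B + -2.71·ex + -2.33·ey = (-2.1518,-2.0566)
θ=347°: B = A + 1.00·(cos347°, sin347°) = (0.9744, -0.2250)
θ=347°: |BD| = 11.0279
θ=347°: circle(B,9.00) ∩ circle(D,3.00): a=8.7784, h=1.9849
θ=347°:   candidates: C₊=(9.7105,1.9386) cross=21.889; C₋=(9.7914,-2.0303) cross=-21.889
θ=347°:   branch - wants cross < 0 → take C=(9.7914,-2.0303) (cross=-21.889)
θ=347°: ex = (C−B)/|BC| = (0.9797,-0.2006); ey = (0.2006,0.9797)
θ=347°: P = B + -2.71·ex + -2.33·ey = (-2.1479,-1.9640)

θ=0°: -2.16 -1.67
θ=39°: -2.43 -0.94
θ=343°: -2.15 -2.06
θ=347°: -2.15 -1.96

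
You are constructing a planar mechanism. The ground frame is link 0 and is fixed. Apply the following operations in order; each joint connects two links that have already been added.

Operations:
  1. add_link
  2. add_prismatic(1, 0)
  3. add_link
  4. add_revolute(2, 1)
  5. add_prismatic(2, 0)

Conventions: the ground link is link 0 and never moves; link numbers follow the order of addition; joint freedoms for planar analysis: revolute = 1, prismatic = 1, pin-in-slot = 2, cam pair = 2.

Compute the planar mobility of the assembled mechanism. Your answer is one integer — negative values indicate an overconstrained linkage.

L=1 J1=0 J2=0
add link → L=2 J1=0 J2=0
P@1,0 dof=1 J1 → L=2 J1=1 J2=0
add link → L=3 J1=1 J2=0
R@2,1 dof=1 J1 → L=3 J1=2 J2=0
P@2,0 dof=1 J1 → L=3 J1=3 J2=0
M=3(L−1)−2J1−J2=3·2−2·3−0=0

M = 0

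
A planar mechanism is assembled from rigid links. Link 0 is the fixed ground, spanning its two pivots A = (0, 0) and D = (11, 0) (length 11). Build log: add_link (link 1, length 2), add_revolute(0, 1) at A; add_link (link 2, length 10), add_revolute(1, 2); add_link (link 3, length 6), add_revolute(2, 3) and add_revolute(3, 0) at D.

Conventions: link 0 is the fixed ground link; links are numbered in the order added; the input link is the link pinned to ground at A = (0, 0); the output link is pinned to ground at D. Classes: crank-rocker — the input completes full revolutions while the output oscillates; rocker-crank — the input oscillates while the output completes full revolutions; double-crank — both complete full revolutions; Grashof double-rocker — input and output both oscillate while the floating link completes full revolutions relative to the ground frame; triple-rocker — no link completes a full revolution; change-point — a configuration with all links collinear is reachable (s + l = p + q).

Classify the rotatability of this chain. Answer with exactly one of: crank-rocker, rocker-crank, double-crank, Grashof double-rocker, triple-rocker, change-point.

lengths: ground=11, input=2, coupler=10, output=6
sorted: s=2 (shortest), l=11 (longest), p+q=16
s + l = 13 vs p + q = 16
s + l < p + q (Grashof) with shortest = input link → crank-rocker

crank-rocker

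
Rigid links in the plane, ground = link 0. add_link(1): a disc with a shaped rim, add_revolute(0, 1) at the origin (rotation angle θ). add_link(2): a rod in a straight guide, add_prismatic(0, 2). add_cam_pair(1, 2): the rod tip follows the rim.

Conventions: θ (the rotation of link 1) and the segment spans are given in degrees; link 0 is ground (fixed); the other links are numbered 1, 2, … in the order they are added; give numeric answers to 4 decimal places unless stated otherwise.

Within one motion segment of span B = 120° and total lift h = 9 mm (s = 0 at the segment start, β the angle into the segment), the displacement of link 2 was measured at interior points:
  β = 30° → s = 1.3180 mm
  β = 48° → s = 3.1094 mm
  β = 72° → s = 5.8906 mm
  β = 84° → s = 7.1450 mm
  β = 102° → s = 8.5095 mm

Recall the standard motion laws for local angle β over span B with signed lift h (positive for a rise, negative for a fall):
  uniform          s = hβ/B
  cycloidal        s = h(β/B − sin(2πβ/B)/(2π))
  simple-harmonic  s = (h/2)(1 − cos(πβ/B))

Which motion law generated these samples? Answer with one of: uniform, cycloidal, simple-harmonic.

candidates at β/B = r: uniform s = h·r (linear in β); cycloidal s = h·(r − sin(2πr)/(2π)); simple-harmonic s = (h/2)(1 − cos(πr))
β=30°: printed 1.3180 | uniform 2.2500, cycloidal 0.8176, simple-harmonic 1.3180
β=48°: printed 3.1094 | uniform 3.6000, cycloidal 2.7581, simple-harmonic 3.1094
β=72°: printed 5.8906 | uniform 5.4000, cycloidal 6.2419, simple-harmonic 5.8906
β=84°: printed 7.1450 | uniform 6.3000, cycloidal 7.6623, simple-harmonic 7.1450
β=102°: printed 8.5095 | uniform 7.6500, cycloidal 8.8088, simple-harmonic 8.5095
only one law matches every sample → simple-harmonic

simple-harmonic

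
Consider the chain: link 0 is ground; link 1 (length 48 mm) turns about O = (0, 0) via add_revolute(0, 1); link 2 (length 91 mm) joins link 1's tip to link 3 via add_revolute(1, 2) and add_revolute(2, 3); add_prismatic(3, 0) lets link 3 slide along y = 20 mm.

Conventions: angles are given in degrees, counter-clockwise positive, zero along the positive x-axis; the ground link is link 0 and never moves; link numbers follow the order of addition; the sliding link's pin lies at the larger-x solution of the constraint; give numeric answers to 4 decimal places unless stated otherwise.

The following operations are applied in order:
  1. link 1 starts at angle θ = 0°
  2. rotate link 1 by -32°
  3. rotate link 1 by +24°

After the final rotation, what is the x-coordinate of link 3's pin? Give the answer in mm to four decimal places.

geometry: r = 48 mm, L = 91 mm, e = 20 mm; θ starts at 0°
rotate link 1 by -32°: θ ← 0° -32° = -32°
rotate link 1 by +24°: θ ← -32° +24° = -8°
crank pin P = (r cos θ, r sin θ) = (47.532867, -6.680309)
h = r sin θ − e = -6.680309 − 20 = -26.680309
x = r cos θ + √(L² − h²) = 47.532867 + 87.000926 = 134.533793

134.5338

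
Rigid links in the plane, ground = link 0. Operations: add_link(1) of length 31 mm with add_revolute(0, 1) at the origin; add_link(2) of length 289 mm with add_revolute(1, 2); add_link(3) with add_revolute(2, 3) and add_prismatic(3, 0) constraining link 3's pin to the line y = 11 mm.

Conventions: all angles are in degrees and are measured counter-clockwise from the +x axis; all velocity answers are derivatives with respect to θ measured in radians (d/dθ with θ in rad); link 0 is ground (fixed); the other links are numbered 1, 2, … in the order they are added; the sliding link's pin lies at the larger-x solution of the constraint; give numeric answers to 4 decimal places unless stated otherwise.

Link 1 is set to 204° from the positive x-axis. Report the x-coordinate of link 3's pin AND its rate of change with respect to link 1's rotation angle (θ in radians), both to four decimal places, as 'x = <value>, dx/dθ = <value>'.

geometry: r = 31 mm, L = 289 mm, e = 11 mm
crank pin P = (r cos θ, r sin θ) = (-28.319909, -12.608836)
h = r sin θ − e = -12.608836 − 11 = -23.608836
x = r cos θ + √(L² − h²) = -28.319909 + 288.034065 = 259.714156
dx/dθ = −r sin θ − h·r cos θ/√(L² − h²) (θ in radians; h = -23.608836) = 10.287582

x = 259.7142, dx/dθ = 10.2876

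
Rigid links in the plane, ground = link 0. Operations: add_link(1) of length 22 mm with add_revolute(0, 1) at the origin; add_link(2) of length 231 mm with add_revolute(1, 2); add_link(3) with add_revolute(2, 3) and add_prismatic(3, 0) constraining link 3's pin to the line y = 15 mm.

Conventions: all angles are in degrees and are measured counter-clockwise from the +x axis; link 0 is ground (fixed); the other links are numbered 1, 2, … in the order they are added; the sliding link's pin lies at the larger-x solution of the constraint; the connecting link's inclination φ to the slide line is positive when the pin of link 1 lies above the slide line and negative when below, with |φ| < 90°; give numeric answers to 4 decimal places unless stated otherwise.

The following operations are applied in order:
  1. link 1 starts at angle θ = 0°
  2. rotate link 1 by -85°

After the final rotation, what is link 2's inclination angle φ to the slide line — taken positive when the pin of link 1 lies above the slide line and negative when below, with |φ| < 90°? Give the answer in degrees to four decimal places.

geometry: r = 22 mm, L = 231 mm, e = 15 mm; θ starts at 0°
rotate link 1 by -85°: θ ← 0° -85° = -85°
h = r sin θ − e = -21.916283 − 15 = -36.916283
sin φ = h / L = -36.916283 / 231 = -0.15981075
φ = arcsin(-0.15981075) = -9.195912°

-9.1959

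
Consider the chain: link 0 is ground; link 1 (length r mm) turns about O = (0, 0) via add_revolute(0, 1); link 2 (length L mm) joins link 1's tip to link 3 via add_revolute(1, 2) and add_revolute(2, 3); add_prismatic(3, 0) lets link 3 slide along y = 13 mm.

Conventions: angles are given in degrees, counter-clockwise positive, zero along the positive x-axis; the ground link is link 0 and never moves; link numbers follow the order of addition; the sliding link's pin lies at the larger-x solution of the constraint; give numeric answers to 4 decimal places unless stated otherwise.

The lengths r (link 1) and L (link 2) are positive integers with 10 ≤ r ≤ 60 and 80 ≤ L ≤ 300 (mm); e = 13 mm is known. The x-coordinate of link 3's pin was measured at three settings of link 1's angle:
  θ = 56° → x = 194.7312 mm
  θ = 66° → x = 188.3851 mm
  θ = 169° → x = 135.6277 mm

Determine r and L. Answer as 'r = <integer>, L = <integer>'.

constraint per measurement: (x − r cos θ)² + (r sin θ − e)² = L²
subtracting the θ₁ and θ₂ equations cancels the r² and L² terms:
r = (x₁² − x₂²) / (2[(x₁cos θ₁ + e sin θ₁) − (x₂cos θ₂ + e sin θ₂)]) = 38.9998 → r = 39
L² = (x₁ − r cos θ₁)² + (r sin θ₁ − e)² = 30275.9964 → L = 174.0000 → L = 174
check at θ₃=169°: x = 135.6277 (printed 135.6277) ✓

r = 39, L = 174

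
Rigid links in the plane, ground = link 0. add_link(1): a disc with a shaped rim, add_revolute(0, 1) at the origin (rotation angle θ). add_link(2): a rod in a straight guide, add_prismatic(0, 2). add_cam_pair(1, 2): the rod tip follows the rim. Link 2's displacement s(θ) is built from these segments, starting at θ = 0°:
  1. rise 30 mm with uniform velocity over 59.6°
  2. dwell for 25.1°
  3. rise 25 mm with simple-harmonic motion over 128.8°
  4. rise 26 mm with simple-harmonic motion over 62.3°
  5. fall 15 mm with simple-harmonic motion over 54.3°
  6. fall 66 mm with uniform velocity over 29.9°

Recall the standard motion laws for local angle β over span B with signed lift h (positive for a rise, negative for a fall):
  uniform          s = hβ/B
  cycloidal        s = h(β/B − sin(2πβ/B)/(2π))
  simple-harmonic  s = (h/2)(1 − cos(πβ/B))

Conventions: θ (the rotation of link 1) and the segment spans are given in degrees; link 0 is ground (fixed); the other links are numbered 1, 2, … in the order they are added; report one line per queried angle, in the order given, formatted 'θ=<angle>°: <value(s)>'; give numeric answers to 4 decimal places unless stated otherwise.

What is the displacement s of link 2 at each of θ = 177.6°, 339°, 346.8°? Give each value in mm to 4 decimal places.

segment 1 (0° to 59.6°, uniform, h = 30) is passed completely: s = 0.0000 + (30) = 30.0000
segment 2 (59.6° to 84.7°, dwell): s unchanged at 30.0000
θ = 177.6° falls in segment 3 (84.7° to 213.5°, simple-harmonic, h = 25): β = 177.6 − 84.7 = 92.9°, B = 128.8°; Δs = 25/2·(1 − cos(π·0.7213)) = 20.5063; s = 30.0000 + 20.5063 = 50.5063
segment 3 (84.7° to 213.5°, simple-harmonic, h = 25) is passed completely: s = 30.0000 + (25) = 55.0000
segment 4 (213.5° to 275.8°, simple-harmonic, h = 26) is passed completely: s = 55.0000 + (26) = 81.0000
segment 5 (275.8° to 330.1°, simple-harmonic, h = -15) is passed completely: s = 81.0000 + (-15) = 66.0000
θ = 339° falls in segment 6 (330.1° to 360°, uniform, h = -66): β = 339 − 330.1 = 8.9°, B = 29.9°; Δs = -66·8.9/29.9 = -19.6455; s = 66.0000 − 19.6455 = 46.3545
θ = 346.8° falls in segment 6 (330.1° to 360°, uniform, h = -66): β = 346.8 − 330.1 = 16.7°, B = 29.9°; Δs = -66·16.7/29.9 = -36.8629; s = 66.0000 − 36.8629 = 29.1371

θ=177.6°: 50.5063
θ=339°: 46.3545
θ=346.8°: 29.1371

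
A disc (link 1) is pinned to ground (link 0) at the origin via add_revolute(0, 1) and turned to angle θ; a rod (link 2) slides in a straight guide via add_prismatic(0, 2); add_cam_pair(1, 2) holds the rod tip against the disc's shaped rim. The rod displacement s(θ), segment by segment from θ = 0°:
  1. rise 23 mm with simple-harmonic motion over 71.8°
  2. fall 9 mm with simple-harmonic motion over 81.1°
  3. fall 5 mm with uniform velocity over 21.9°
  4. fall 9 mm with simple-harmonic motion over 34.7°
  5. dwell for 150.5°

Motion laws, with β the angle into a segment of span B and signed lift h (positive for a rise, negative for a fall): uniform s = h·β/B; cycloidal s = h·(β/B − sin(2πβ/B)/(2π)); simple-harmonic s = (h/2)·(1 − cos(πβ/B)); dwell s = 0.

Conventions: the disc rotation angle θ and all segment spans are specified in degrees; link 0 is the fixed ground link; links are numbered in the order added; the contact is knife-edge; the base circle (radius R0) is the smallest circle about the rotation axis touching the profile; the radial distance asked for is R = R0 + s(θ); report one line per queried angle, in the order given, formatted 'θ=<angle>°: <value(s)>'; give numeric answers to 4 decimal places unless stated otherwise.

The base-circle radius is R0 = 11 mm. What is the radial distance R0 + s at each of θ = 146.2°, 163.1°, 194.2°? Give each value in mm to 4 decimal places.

segment 1 (0° to 71.8°, simple-harmonic, h = 23) is passed completely: s = 0.0000 + (23) = 23.0000
θ = 146.2° falls in segment 2 (71.8° to 152.9°, simple-harmonic, h = -9): β = 146.2 − 71.8 = 74.4°, B = 81.1°; Δs = -9/2·(1 − cos(π·0.9174)) = -8.8493; s = 23.0000 − 8.8493 = 14.1507
segment 2 (71.8° to 152.9°, simple-harmonic, h = -9) is passed completely: s = 23.0000 + (-9) = 14.0000
θ = 163.1° falls in segment 3 (152.9° to 174.8°, uniform, h = -5): β = 163.1 − 152.9 = 10.2°, B = 21.9°; Δs = -5·10.2/21.9 = -2.3288; s = 14.0000 − 2.3288 = 11.6712
segment 3 (152.9° to 174.8°, uniform, h = -5) is passed completely: s = 14.0000 + (-5) = 9.0000
θ = 194.2° falls in segment 4 (174.8° to 209.5°, simple-harmonic, h = -9): β = 194.2 − 174.8 = 19.4°, B = 34.7°; Δs = -9/2·(1 − cos(π·0.5591)) = -5.3304; s = 9.0000 − 5.3304 = 3.6696
θ=146.2°: R = R0 + s = 11 + 14.1507 = 25.1507
θ=163.1°: R = R0 + s = 11 + 11.6712 = 22.6712
θ=194.2°: R = R0 + s = 11 + 3.6696 = 14.6696

θ=146.2°: 25.1507
θ=163.1°: 22.6712
θ=194.2°: 14.6696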